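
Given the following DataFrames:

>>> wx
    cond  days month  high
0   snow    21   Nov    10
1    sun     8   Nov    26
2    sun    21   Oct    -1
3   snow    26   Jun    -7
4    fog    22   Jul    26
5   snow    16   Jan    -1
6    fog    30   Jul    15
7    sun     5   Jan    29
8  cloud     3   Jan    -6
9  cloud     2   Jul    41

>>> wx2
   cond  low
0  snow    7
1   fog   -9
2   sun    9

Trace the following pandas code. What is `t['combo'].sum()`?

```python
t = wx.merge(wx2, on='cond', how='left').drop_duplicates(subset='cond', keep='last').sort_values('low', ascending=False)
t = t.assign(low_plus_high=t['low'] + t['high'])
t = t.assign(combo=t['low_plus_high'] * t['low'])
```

330.0

merge on 'cond' (how='left') → 10 rows:
    cond  days month  high  low
0   snow    21   Nov    10  7.0
1    sun     8   Nov    26  9.0
2    sun    21   Oct    -1  9.0
3   snow    26   Jun    -7  7.0
4    fog    22   Jul    26 -9.0
5   snow    16   Jan    -1  7.0
6    fog    30   Jul    15 -9.0
7    sun     5   Jan    29  9.0
8  cloud     3   Jan    -6  NaN
9  cloud     2   Jul    41  NaN
drop duplicate cond (keep=last):
    cond  days month  high  low
5   snow    16   Jan    -1  7.0
6    fog    30   Jul    15 -9.0
7    sun     5   Jan    29  9.0
9  cloud     2   Jul    41  NaN
sort by low descending:
    cond  days month  high  low
7    sun     5   Jan    29  9.0
5   snow    16   Jan    -1  7.0
6    fog    30   Jul    15 -9.0
9  cloud     2   Jul    41  NaN
add column low_plus_high = t['low'] + t['high']:
    cond  days month  high  low  low_plus_high
7    sun     5   Jan    29  9.0           38.0
5   snow    16   Jan    -1  7.0            6.0
6    fog    30   Jul    15 -9.0            6.0
9  cloud     2   Jul    41  NaN            NaN
add column combo = t['low_plus_high'] * t['low']:
    cond  days month  high  low  low_plus_high  combo
7    sun     5   Jan    29  9.0           38.0  342.0
5   snow    16   Jan    -1  7.0            6.0   42.0
6    fog    30   Jul    15 -9.0            6.0  -54.0
9  cloud     2   Jul    41  NaN            NaN    NaN
sum of column 'combo' → 330.0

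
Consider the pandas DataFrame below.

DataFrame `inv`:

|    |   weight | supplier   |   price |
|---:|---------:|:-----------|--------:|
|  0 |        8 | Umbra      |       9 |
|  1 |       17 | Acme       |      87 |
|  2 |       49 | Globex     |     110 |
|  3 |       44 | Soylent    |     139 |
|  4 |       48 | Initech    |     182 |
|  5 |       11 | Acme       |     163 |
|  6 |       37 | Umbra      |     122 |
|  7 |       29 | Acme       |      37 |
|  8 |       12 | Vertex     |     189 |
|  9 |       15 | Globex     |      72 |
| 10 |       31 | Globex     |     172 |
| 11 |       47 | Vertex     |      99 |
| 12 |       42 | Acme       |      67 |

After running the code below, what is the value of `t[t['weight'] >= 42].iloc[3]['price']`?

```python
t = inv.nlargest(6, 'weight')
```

take 6 rows with largest weight:
    weight supplier  price
2       49   Globex    110
4       48  Initech    182
11      47   Vertex     99
3       44  Soylent    139
12      42     Acme     67
6       37    Umbra    122
filter rows where weight >= 42:
    weight supplier  price
2       49   Globex    110
4       48  Initech    182
11      47   Vertex     99
3       44  Soylent    139
12      42     Acme     67
value at position 3, column 'price' → 139

139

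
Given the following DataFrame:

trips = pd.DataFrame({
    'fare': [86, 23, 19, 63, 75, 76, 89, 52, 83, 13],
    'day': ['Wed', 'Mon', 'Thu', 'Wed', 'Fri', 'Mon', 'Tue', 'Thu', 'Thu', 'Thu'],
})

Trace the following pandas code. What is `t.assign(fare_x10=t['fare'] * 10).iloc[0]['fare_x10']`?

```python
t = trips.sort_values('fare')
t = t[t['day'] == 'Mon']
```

sort by fare:
   fare  day
9    13  Thu
2    19  Thu
1    23  Mon
7    52  Thu
3    63  Wed
4    75  Fri
5    76  Mon
8    83  Thu
0    86  Wed
6    89  Tue
filter rows where day == 'Mon':
   fare  day
1    23  Mon
5    76  Mon
add column fare_x10 = t['fare'] * 10:
   fare  day  fare_x10
1    23  Mon       230
5    76  Mon       760
Finally, value at position 0, column 'fare_x10' = 230.

230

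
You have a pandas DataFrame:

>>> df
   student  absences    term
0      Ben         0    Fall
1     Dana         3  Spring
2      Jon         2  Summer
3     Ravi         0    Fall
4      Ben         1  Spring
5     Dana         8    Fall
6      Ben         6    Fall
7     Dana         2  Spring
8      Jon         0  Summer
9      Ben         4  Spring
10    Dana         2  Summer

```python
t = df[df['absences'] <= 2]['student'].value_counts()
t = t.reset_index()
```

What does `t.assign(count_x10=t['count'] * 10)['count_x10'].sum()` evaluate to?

70

filter rows where absences <= 2:
   student  absences    term
0      Ben         0    Fall
2      Jon         2  Summer
3     Ravi         0    Fall
4      Ben         1  Spring
7     Dana         2  Spring
8      Jon         0  Summer
10    Dana         2  Summer
value_counts of student:
student
Ben     2
Jon     2
Dana    2
Ravi    1
Name: count, dtype: int64
reset_index():
  student  count
0     Ben      2
1     Jon      2
2    Dana      2
3    Ravi      1
add column count_x10 = t['count'] * 10:
  student  count  count_x10
0     Ben      2         20
1     Jon      2         20
2    Dana      2         20
3    Ravi      1         10
Finally, sum of column 'count_x10' = 70.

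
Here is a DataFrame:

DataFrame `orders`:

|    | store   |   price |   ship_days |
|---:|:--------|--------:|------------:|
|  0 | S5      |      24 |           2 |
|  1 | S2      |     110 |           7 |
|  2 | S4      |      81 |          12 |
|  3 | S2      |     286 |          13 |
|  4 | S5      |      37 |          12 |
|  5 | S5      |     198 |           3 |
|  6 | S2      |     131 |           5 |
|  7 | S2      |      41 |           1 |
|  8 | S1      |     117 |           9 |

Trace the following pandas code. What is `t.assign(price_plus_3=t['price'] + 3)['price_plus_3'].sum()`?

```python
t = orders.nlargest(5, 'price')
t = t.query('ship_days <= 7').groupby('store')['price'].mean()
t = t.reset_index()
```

take 5 rows with largest price:
  store  price  ship_days
3    S2    286         13
5    S5    198          3
6    S2    131          5
8    S1    117          9
1    S2    110          7
filter rows where ship_days <= 7:
  store  price  ship_days
5    S5    198          3
6    S2    131          5
1    S2    110          7
group by store, mean of price:
store
S2    120.5
S5    198.0
Name: price, dtype: float64
reset_index():
  store  price
0    S2  120.5
1    S5  198.0
add column price_plus_3 = t['price'] + 3:
  store  price  price_plus_3
0    S2  120.5         123.5
1    S5  198.0         201.0

324.5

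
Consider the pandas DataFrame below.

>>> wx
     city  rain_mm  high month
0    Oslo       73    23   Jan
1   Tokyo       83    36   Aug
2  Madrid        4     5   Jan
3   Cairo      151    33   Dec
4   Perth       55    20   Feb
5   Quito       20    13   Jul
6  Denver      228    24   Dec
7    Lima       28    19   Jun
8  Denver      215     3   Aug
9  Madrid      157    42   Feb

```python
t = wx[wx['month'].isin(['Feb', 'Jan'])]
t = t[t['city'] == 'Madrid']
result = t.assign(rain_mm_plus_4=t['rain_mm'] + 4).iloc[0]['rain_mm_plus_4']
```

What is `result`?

8

filter rows where month in ['Feb', 'Jan']:
     city  rain_mm  high month
0    Oslo       73    23   Jan
2  Madrid        4     5   Jan
4   Perth       55    20   Feb
9  Madrid      157    42   Feb
filter rows where city == 'Madrid':
     city  rain_mm  high month
2  Madrid        4     5   Jan
9  Madrid      157    42   Feb
add column rain_mm_plus_4 = t['rain_mm'] + 4:
     city  rain_mm  high month  rain_mm_plus_4
2  Madrid        4     5   Jan               8
9  Madrid      157    42   Feb             161
Finally, value at position 0, column 'rain_mm_plus_4' = 8.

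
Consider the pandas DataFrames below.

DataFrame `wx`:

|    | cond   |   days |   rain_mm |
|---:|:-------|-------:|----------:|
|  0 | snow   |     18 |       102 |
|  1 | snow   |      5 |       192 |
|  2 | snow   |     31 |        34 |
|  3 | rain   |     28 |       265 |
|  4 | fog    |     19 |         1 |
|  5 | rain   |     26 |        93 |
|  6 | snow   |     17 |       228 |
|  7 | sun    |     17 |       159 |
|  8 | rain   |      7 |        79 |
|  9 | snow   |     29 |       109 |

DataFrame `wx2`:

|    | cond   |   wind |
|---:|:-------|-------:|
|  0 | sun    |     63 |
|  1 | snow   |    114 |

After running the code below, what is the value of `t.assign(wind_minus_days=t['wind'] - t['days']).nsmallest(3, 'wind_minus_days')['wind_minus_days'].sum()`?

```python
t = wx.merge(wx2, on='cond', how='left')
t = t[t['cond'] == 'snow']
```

264.0

merge on 'cond' (how='left') → 10 rows:
   cond  days  rain_mm   wind
0  snow    18      102  114.0
1  snow     5      192  114.0
2  snow    31       34  114.0
3  rain    28      265    NaN
4   fog    19        1    NaN
5  rain    26       93    NaN
6  snow    17      228  114.0
7   sun    17      159   63.0
8  rain     7       79    NaN
9  snow    29      109  114.0
filter rows where cond == 'snow':
   cond  days  rain_mm   wind
0  snow    18      102  114.0
1  snow     5      192  114.0
2  snow    31       34  114.0
6  snow    17      228  114.0
9  snow    29      109  114.0
add column wind_minus_days = t['wind'] - t['days']:
   cond  days  rain_mm   wind  wind_minus_days
0  snow    18      102  114.0             96.0
1  snow     5      192  114.0            109.0
2  snow    31       34  114.0             83.0
6  snow    17      228  114.0             97.0
9  snow    29      109  114.0             85.0
take 3 rows with smallest wind_minus_days:
   cond  days  rain_mm   wind  wind_minus_days
2  snow    31       34  114.0             83.0
9  snow    29      109  114.0             85.0
0  snow    18      102  114.0             96.0
So sum() = 264.0.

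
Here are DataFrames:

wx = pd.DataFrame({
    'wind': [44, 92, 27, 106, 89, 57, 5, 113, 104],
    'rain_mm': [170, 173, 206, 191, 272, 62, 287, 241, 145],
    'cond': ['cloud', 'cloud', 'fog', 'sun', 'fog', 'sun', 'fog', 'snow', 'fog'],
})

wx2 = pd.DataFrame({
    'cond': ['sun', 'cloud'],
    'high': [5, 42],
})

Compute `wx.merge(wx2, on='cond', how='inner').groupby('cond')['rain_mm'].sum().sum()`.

merge on 'cond' (how='inner') → 4 rows:
   wind  rain_mm   cond  high
0    44      170  cloud    42
1    92      173  cloud    42
2   106      191    sun     5
3    57       62    sun     5
group by cond, sum of rain_mm:
cond
cloud    343
sun      253
Name: rain_mm, dtype: int64

596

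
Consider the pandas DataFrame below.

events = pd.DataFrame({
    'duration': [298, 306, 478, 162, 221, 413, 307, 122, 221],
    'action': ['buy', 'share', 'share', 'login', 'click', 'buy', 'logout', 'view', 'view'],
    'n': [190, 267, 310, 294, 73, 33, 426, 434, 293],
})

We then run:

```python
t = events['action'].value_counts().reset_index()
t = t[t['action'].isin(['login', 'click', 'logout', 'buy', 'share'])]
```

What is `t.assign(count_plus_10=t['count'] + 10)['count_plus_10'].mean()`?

value_counts of action:
action
buy       2
share     2
view      2
login     1
click     1
logout    1
Name: count, dtype: int64
reset_index():
   action  count
0     buy      2
1   share      2
2    view      2
3   login      1
4   click      1
5  logout      1
filter rows where action in ['login', 'click', 'logout', 'buy', 'share']:
   action  count
0     buy      2
1   share      2
3   login      1
4   click      1
5  logout      1
add column count_plus_10 = t['count'] + 10:
   action  count  count_plus_10
0     buy      2             12
1   share      2             12
3   login      1             11
4   click      1             11
5  logout      1             11
Finally, mean of column 'count_plus_10' = 11.4.

11.4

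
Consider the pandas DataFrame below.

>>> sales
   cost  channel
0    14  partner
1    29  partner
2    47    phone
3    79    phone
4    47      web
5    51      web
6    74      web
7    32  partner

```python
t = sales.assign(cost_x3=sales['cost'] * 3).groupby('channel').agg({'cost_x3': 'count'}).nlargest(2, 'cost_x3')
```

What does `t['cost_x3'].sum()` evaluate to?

add column cost_x3 = sales['cost'] * 3:
   cost  channel  cost_x3
0    14  partner       42
1    29  partner       87
2    47    phone      141
3    79    phone      237
4    47      web      141
5    51      web      153
6    74      web      222
7    32  partner       96
group by channel, count of cost_x3:
         cost_x3
channel         
partner        3
phone          2
web            3
take 2 rows with largest cost_x3:
         cost_x3
channel         
partner        3
web            3

6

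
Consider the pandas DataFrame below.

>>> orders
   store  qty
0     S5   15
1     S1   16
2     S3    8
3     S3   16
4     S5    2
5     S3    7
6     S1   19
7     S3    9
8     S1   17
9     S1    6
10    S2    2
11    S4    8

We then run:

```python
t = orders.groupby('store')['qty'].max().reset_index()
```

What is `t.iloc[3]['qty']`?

group by store, max of qty:
store
S1    19
S2     2
S3    16
S4     8
S5    15
Name: qty, dtype: int64
reset_index():
  store  qty
0    S1   19
1    S2    2
2    S3   16
3    S4    8
4    S5   15
The value at position 3, column 'qty' is 8.

8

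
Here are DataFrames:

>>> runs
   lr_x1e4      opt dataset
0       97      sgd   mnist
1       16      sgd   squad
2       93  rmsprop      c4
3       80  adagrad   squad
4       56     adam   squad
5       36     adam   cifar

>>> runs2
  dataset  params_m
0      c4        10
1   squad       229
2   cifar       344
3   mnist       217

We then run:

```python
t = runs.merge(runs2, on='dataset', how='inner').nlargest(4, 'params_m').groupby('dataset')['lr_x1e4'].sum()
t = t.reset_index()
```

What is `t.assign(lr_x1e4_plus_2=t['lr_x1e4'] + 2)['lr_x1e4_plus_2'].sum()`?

192

merge on 'dataset' (how='inner') → 6 rows:
   lr_x1e4      opt dataset  params_m
0       97      sgd   mnist       217
1       16      sgd   squad       229
2       93  rmsprop      c4        10
3       80  adagrad   squad       229
4       56     adam   squad       229
5       36     adam   cifar       344
take 4 rows with largest params_m:
   lr_x1e4      opt dataset  params_m
5       36     adam   cifar       344
1       16      sgd   squad       229
3       80  adagrad   squad       229
4       56     adam   squad       229
group by dataset, sum of lr_x1e4:
dataset
cifar     36
squad    152
Name: lr_x1e4, dtype: int64
reset_index():
  dataset  lr_x1e4
0   cifar       36
1   squad      152
add column lr_x1e4_plus_2 = t['lr_x1e4'] + 2:
  dataset  lr_x1e4  lr_x1e4_plus_2
0   cifar       36              38
1   squad      152             154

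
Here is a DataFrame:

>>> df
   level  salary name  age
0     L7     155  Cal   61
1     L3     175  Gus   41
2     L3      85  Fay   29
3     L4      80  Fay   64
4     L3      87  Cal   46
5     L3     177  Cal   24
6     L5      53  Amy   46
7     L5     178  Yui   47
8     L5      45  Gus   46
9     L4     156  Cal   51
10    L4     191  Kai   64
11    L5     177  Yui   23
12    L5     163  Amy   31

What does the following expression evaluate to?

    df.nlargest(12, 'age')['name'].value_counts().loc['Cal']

4

take 12 rows with largest age:
   level  salary name  age
3     L4      80  Fay   64
10    L4     191  Kai   64
0     L7     155  Cal   61
9     L4     156  Cal   51
7     L5     178  Yui   47
4     L3      87  Cal   46
6     L5      53  Amy   46
8     L5      45  Gus   46
1     L3     175  Gus   41
12    L5     163  Amy   31
2     L3      85  Fay   29
5     L3     177  Cal   24
value_counts of name:
name
Cal    4
Fay    2
Amy    2
Gus    2
Kai    1
Yui    1
Name: count, dtype: int64
The value at index 'Cal' is 4.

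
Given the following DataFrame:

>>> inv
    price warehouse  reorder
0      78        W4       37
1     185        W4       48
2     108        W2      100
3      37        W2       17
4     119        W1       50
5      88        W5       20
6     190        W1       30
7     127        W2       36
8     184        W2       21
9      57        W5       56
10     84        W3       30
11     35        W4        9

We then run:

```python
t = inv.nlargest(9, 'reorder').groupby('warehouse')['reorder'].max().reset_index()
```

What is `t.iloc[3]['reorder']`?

48

take 9 rows with largest reorder:
    price warehouse  reorder
2     108        W2      100
9      57        W5       56
4     119        W1       50
1     185        W4       48
0      78        W4       37
7     127        W2       36
6     190        W1       30
10     84        W3       30
8     184        W2       21
group by warehouse, max of reorder:
warehouse
W1     50
W2    100
W3     30
W4     48
W5     56
Name: reorder, dtype: int64
reset_index():
  warehouse  reorder
0        W1       50
1        W2      100
2        W3       30
3        W4       48
4        W5       56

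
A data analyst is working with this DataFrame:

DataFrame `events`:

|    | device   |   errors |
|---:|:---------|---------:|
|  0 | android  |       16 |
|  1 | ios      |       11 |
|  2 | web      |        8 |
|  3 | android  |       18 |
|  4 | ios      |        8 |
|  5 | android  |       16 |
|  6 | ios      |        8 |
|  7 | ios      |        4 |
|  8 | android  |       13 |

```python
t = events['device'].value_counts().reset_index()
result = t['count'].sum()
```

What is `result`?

9

value_counts of device:
device
android    4
ios        4
web        1
Name: count, dtype: int64
reset_index():
    device  count
0  android      4
1      ios      4
2      web      1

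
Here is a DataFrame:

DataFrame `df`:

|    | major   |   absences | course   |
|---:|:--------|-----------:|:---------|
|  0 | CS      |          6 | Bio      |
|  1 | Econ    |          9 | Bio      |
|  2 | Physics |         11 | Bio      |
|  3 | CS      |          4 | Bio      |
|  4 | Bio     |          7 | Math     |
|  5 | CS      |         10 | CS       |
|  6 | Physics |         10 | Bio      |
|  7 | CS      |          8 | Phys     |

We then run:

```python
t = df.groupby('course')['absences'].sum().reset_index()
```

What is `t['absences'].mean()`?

16.25

group by course, sum of absences:
course
Bio     40
CS      10
Math     7
Phys     8
Name: absences, dtype: int64
reset_index():
  course  absences
0    Bio        40
1     CS        10
2   Math         7
3   Phys         8
Then the mean of column 'absences': 16.25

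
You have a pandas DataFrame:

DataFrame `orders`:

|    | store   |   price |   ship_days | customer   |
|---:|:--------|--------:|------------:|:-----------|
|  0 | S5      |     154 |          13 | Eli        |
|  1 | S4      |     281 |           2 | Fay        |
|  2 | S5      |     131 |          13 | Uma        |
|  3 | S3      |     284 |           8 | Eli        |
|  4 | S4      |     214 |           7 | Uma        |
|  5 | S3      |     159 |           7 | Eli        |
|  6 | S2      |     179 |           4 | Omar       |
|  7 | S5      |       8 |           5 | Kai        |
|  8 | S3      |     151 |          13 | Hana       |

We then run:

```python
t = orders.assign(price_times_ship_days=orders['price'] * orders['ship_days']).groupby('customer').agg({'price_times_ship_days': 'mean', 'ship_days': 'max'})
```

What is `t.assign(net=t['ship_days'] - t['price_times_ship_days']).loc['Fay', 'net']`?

-560.0

add column price_times_ship_days = orders['price'] * orders['ship_days']:
  store  price  ship_days customer  price_times_ship_days
0    S5    154         13      Eli                   2002
1    S4    281          2      Fay                    562
2    S5    131         13      Uma                   1703
3    S3    284          8      Eli                   2272
4    S4    214          7      Uma                   1498
5    S3    159          7      Eli                   1113
6    S2    179          4     Omar                    716
7    S5      8          5      Kai                     40
8    S3    151         13     Hana                   1963
group by customer: mean(price_times_ship_days), max(ship_days):
          price_times_ship_days  ship_days
customer                                  
Eli                 1795.666667         13
Fay                  562.000000          2
Hana                1963.000000         13
Kai                   40.000000          5
Omar                 716.000000          4
Uma                 1600.500000         13
add column net = t['ship_days'] - t['price_times_ship_days']:
          price_times_ship_days  ship_days          net
customer                                               
Eli                 1795.666667         13 -1782.666667
Fay                  562.000000          2  -560.000000
Hana                1963.000000         13 -1950.000000
Kai                   40.000000          5   -35.000000
Omar                 716.000000          4  -712.000000
Uma                 1600.500000         13 -1587.500000
The value at row 'Fay', column 'net' is -560.0.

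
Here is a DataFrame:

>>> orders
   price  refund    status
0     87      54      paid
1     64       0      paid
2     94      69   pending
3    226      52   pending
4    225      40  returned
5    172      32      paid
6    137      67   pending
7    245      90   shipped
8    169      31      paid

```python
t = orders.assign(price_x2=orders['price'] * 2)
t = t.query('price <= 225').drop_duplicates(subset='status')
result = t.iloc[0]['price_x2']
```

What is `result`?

174

add column price_x2 = orders['price'] * 2:
   price  refund    status  price_x2
0     87      54      paid       174
1     64       0      paid       128
2     94      69   pending       188
3    226      52   pending       452
4    225      40  returned       450
5    172      32      paid       344
6    137      67   pending       274
7    245      90   shipped       490
8    169      31      paid       338
filter rows where price <= 225:
   price  refund    status  price_x2
0     87      54      paid       174
1     64       0      paid       128
2     94      69   pending       188
4    225      40  returned       450
5    172      32      paid       344
6    137      67   pending       274
8    169      31      paid       338
drop duplicate status (keep=first):
   price  refund    status  price_x2
0     87      54      paid       174
2     94      69   pending       188
4    225      40  returned       450
Taking the value at position 0, column 'price_x2' gives 174.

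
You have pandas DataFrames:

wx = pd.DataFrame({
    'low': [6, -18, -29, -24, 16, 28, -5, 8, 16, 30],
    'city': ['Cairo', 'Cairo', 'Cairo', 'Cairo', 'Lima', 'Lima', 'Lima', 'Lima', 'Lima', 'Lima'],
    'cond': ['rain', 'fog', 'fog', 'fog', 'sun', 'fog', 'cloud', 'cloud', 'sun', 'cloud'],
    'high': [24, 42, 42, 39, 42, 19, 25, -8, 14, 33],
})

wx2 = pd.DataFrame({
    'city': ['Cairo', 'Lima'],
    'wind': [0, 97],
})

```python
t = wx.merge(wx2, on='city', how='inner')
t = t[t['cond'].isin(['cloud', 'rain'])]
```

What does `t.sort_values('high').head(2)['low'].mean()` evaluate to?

merge on 'city' (how='inner') → 10 rows:
   low   city   cond  high  wind
0    6  Cairo   rain    24     0
1  -18  Cairo    fog    42     0
2  -29  Cairo    fog    42     0
3  -24  Cairo    fog    39     0
4   16   Lima    sun    42    97
5   28   Lima    fog    19    97
6   -5   Lima  cloud    25    97
7    8   Lima  cloud    -8    97
8   16   Lima    sun    14    97
9   30   Lima  cloud    33    97
filter rows where cond in ['cloud', 'rain']:
   low   city   cond  high  wind
0    6  Cairo   rain    24     0
6   -5   Lima  cloud    25    97
7    8   Lima  cloud    -8    97
9   30   Lima  cloud    33    97
sort by high:
   low   city   cond  high  wind
7    8   Lima  cloud    -8    97
0    6  Cairo   rain    24     0
6   -5   Lima  cloud    25    97
9   30   Lima  cloud    33    97
take first 2 rows:
   low   city   cond  high  wind
7    8   Lima  cloud    -8    97
0    6  Cairo   rain    24     0
mean of column 'low' → 7.0

7.0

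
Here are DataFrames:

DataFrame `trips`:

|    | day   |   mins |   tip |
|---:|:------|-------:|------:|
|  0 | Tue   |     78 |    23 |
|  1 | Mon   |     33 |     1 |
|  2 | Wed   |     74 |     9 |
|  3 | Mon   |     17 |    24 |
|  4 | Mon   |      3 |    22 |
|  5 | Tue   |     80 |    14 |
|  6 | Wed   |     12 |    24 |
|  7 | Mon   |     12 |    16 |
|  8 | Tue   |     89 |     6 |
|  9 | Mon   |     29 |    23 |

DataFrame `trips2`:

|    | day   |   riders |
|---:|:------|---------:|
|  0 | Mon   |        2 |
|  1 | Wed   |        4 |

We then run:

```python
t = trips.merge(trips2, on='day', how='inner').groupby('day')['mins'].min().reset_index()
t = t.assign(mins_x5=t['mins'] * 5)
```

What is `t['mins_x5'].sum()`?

75

merge on 'day' (how='inner') → 7 rows:
   day  mins  tip  riders
0  Mon    33    1       2
1  Wed    74    9       4
2  Mon    17   24       2
3  Mon     3   22       2
4  Wed    12   24       4
5  Mon    12   16       2
6  Mon    29   23       2
group by day, min of mins:
day
Mon     3
Wed    12
Name: mins, dtype: int64
reset_index():
   day  mins
0  Mon     3
1  Wed    12
add column mins_x5 = t['mins'] * 5:
   day  mins  mins_x5
0  Mon     3       15
1  Wed    12       60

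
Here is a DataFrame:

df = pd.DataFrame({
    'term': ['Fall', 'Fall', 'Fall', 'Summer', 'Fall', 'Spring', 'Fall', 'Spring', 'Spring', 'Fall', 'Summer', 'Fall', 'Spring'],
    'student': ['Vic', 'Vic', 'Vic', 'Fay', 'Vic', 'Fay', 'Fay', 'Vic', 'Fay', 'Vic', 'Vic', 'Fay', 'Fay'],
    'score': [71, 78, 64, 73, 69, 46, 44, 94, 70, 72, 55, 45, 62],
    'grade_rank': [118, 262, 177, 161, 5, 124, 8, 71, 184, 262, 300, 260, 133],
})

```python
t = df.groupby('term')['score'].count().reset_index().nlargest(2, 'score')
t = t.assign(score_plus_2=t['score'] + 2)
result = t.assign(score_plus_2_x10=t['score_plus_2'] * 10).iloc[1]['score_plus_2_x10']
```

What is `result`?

group by term, count of score:
term
Fall      7
Spring    4
Summer    2
Name: score, dtype: int64
reset_index():
     term  score
0    Fall      7
1  Spring      4
2  Summer      2
take 2 rows with largest score:
     term  score
0    Fall      7
1  Spring      4
add column score_plus_2 = t['score'] + 2:
     term  score  score_plus_2
0    Fall      7             9
1  Spring      4             6
add column score_plus_2_x10 = t['score_plus_2'] * 10:
     term  score  score_plus_2  score_plus_2_x10
0    Fall      7             9                90
1  Spring      4             6                60
Hence 60.

60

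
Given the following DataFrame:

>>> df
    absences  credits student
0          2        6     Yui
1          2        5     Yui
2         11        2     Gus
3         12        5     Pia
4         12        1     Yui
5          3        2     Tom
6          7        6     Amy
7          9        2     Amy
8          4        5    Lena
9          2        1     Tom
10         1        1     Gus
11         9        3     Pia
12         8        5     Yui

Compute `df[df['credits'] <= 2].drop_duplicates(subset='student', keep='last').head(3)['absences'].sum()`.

23

filter rows where credits <= 2:
    absences  credits student
2         11        2     Gus
4         12        1     Yui
5          3        2     Tom
7          9        2     Amy
9          2        1     Tom
10         1        1     Gus
drop duplicate student (keep=last):
    absences  credits student
4         12        1     Yui
7          9        2     Amy
9          2        1     Tom
10         1        1     Gus
take first 3 rows:
   absences  credits student
4        12        1     Yui
7         9        2     Amy
9         2        1     Tom
Reading off the sum of column 'absences', we get 23.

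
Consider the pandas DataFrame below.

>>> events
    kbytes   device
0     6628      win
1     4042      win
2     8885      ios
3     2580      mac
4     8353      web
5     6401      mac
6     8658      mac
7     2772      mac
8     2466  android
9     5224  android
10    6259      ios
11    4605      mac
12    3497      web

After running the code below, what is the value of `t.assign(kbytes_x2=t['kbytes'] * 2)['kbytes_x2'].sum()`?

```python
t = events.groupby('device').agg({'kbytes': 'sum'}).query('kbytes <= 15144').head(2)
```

45668

group by device, sum of kbytes:
         kbytes
device         
android    7690
ios       15144
mac       25016
web       11850
win       10670
filter rows where kbytes <= 15144:
         kbytes
device         
android    7690
ios       15144
web       11850
win       10670
take first 2 rows:
         kbytes
device         
android    7690
ios       15144
add column kbytes_x2 = t['kbytes'] * 2:
         kbytes  kbytes_x2
device                    
android    7690      15380
ios       15144      30288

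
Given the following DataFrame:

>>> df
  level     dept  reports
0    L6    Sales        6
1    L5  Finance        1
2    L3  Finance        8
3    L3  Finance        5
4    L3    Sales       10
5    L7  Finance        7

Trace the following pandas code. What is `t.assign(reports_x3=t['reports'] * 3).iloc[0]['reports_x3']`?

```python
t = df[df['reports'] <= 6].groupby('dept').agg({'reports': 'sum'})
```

filter rows where reports <= 6:
  level     dept  reports
0    L6    Sales        6
1    L5  Finance        1
3    L3  Finance        5
group by dept, sum of reports:
         reports
dept            
Finance        6
Sales          6
add column reports_x3 = t['reports'] * 3:
         reports  reports_x3
dept                        
Finance        6          18
Sales          6          18
Then the value at position 0, column 'reports_x3': 18

18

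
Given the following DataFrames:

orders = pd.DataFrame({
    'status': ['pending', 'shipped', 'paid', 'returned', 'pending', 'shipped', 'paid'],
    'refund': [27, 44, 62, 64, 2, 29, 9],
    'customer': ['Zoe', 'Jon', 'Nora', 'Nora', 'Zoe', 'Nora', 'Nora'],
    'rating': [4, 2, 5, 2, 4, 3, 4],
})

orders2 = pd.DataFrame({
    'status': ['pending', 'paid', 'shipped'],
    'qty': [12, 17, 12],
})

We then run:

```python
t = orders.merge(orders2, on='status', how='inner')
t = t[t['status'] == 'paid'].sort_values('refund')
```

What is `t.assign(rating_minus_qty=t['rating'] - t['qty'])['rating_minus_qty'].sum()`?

-25

merge on 'status' (how='inner') → 6 rows:
    status  refund customer  rating  qty
0  pending      27      Zoe       4   12
1  shipped      44      Jon       2   12
2     paid      62     Nora       5   17
3  pending       2      Zoe       4   12
4  shipped      29     Nora       3   12
5     paid       9     Nora       4   17
filter rows where status == 'paid':
  status  refund customer  rating  qty
2   paid      62     Nora       5   17
5   paid       9     Nora       4   17
sort by refund:
  status  refund customer  rating  qty
5   paid       9     Nora       4   17
2   paid      62     Nora       5   17
add column rating_minus_qty = t['rating'] - t['qty']:
  status  refund customer  rating  qty  rating_minus_qty
5   paid       9     Nora       4   17               -13
2   paid      62     Nora       5   17               -12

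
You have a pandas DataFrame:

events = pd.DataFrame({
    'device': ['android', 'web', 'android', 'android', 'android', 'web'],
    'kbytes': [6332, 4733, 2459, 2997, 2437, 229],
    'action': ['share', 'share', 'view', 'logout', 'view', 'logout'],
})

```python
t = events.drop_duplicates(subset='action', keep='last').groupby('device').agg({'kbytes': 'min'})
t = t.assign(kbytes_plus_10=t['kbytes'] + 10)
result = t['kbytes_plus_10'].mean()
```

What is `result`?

1343.0

drop duplicate action (keep=last):
    device  kbytes  action
1      web    4733   share
4  android    2437    view
5      web     229  logout
group by device, min of kbytes:
         kbytes
device         
android    2437
web         229
add column kbytes_plus_10 = t['kbytes'] + 10:
         kbytes  kbytes_plus_10
device                         
android    2437            2447
web         229             239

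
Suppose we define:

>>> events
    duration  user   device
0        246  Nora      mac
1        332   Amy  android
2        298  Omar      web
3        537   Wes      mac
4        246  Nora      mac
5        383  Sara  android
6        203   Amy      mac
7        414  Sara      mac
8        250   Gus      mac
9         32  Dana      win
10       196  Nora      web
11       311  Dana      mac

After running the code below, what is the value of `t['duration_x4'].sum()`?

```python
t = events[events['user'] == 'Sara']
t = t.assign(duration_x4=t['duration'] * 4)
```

3188

filter rows where user == 'Sara':
   duration  user   device
5       383  Sara  android
7       414  Sara      mac
add column duration_x4 = t['duration'] * 4:
   duration  user   device  duration_x4
5       383  Sara  android         1532
7       414  Sara      mac         1656
sum of column 'duration_x4' → 3188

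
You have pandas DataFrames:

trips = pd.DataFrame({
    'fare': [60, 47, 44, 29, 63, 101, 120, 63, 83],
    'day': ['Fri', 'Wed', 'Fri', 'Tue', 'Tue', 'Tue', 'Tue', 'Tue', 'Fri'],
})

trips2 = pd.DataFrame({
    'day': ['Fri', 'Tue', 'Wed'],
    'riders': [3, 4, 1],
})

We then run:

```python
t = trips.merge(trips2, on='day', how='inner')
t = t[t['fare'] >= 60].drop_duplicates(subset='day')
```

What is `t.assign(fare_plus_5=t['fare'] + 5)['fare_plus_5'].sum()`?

merge on 'day' (how='inner') → 9 rows:
   fare  day  riders
0    60  Fri       3
1    47  Wed       1
2    44  Fri       3
3    29  Tue       4
4    63  Tue       4
5   101  Tue       4
6   120  Tue       4
7    63  Tue       4
8    83  Fri       3
filter rows where fare >= 60:
   fare  day  riders
0    60  Fri       3
4    63  Tue       4
5   101  Tue       4
6   120  Tue       4
7    63  Tue       4
8    83  Fri       3
drop duplicate day (keep=first):
   fare  day  riders
0    60  Fri       3
4    63  Tue       4
add column fare_plus_5 = t['fare'] + 5:
   fare  day  riders  fare_plus_5
0    60  Fri       3           65
4    63  Tue       4           68

133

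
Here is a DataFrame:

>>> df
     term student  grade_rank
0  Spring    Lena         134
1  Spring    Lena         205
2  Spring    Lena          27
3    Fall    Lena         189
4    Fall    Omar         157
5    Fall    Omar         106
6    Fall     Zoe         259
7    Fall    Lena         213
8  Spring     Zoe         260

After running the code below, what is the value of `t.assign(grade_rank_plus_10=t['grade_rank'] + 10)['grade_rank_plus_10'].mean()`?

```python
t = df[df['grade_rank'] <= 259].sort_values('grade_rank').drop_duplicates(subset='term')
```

76.5

filter rows where grade_rank <= 259:
     term student  grade_rank
0  Spring    Lena         134
1  Spring    Lena         205
2  Spring    Lena          27
3    Fall    Lena         189
4    Fall    Omar         157
5    Fall    Omar         106
6    Fall     Zoe         259
7    Fall    Lena         213
sort by grade_rank:
     term student  grade_rank
2  Spring    Lena          27
5    Fall    Omar         106
0  Spring    Lena         134
4    Fall    Omar         157
3    Fall    Lena         189
1  Spring    Lena         205
7    Fall    Lena         213
6    Fall     Zoe         259
drop duplicate term (keep=first):
     term student  grade_rank
2  Spring    Lena          27
5    Fall    Omar         106
add column grade_rank_plus_10 = t['grade_rank'] + 10:
     term student  grade_rank  grade_rank_plus_10
2  Spring    Lena          27                  37
5    Fall    Omar         106                 116
The mean of column 'grade_rank_plus_10' is 76.5.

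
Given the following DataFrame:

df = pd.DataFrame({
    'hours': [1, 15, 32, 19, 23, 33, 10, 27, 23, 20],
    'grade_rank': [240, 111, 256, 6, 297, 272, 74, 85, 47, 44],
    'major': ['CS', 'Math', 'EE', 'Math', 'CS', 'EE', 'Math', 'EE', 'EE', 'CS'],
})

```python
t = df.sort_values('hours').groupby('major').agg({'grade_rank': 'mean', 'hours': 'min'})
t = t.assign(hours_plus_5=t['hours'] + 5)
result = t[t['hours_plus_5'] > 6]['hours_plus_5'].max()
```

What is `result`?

sort by hours:
   hours  grade_rank major
0      1         240    CS
6     10          74  Math
1     15         111  Math
3     19           6  Math
9     20          44    CS
4     23         297    CS
8     23          47    EE
7     27          85    EE
2     32         256    EE
5     33         272    EE
group by major: mean(grade_rank), min(hours):
       grade_rank  hours
major                   
CS     193.666667      1
EE     165.000000     23
Math    63.666667     10
add column hours_plus_5 = t['hours'] + 5:
       grade_rank  hours  hours_plus_5
major                                 
CS     193.666667      1             6
EE     165.000000     23            28
Math    63.666667     10            15
filter rows where hours_plus_5 > 6:
       grade_rank  hours  hours_plus_5
major                                 
EE     165.000000     23            28
Math    63.666667     10            15

28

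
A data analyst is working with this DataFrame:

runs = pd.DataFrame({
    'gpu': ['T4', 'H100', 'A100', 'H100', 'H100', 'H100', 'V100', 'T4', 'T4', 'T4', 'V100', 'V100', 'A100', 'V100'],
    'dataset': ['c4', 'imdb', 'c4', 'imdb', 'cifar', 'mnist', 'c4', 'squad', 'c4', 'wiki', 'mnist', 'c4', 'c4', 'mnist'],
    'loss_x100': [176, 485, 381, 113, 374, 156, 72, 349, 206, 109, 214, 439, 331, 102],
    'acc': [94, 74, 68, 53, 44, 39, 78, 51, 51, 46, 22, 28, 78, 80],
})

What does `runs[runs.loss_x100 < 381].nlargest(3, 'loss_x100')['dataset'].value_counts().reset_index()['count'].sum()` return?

3

filter rows where loss_x100 < 381:
     gpu dataset  loss_x100  acc
0     T4      c4        176   94
3   H100    imdb        113   53
4   H100   cifar        374   44
5   H100   mnist        156   39
6   V100      c4         72   78
7     T4   squad        349   51
8     T4      c4        206   51
9     T4    wiki        109   46
10  V100   mnist        214   22
12  A100      c4        331   78
13  V100   mnist        102   80
take 3 rows with largest loss_x100:
     gpu dataset  loss_x100  acc
4   H100   cifar        374   44
7     T4   squad        349   51
12  A100      c4        331   78
value_counts of dataset:
dataset
cifar    1
squad    1
c4       1
Name: count, dtype: int64
reset_index():
  dataset  count
0   cifar      1
1   squad      1
2      c4      1
Taking the sum of column 'count' gives 3.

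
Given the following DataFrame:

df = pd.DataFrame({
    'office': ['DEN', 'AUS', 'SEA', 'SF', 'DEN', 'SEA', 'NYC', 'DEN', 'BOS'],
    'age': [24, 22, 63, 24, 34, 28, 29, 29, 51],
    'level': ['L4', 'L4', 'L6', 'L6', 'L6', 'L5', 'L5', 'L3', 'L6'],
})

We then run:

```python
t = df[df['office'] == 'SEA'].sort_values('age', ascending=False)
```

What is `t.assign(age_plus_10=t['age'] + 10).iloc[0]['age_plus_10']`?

73

filter rows where office == 'SEA':
  office  age level
2    SEA   63    L6
5    SEA   28    L5
sort by age descending:
  office  age level
2    SEA   63    L6
5    SEA   28    L5
add column age_plus_10 = t['age'] + 10:
  office  age level  age_plus_10
2    SEA   63    L6           73
5    SEA   28    L5           38
Hence 73.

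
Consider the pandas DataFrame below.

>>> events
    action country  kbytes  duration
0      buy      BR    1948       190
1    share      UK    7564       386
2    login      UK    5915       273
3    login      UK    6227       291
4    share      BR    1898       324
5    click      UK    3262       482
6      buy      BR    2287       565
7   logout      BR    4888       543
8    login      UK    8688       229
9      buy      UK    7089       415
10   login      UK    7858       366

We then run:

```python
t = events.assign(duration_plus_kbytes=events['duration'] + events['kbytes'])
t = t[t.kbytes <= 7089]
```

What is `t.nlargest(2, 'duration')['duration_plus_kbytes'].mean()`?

4141.5

add column duration_plus_kbytes = events['duration'] + events['kbytes']:
    action country  kbytes  duration  duration_plus_kbytes
0      buy      BR    1948       190                  2138
1    share      UK    7564       386                  7950
2    login      UK    5915       273                  6188
3    login      UK    6227       291                  6518
4    share      BR    1898       324                  2222
5    click      UK    3262       482                  3744
6      buy      BR    2287       565                  2852
7   logout      BR    4888       543                  5431
8    login      UK    8688       229                  8917
9      buy      UK    7089       415                  7504
10   login      UK    7858       366                  8224
filter rows where kbytes <= 7089:
   action country  kbytes  duration  duration_plus_kbytes
0     buy      BR    1948       190                  2138
2   login      UK    5915       273                  6188
3   login      UK    6227       291                  6518
4   share      BR    1898       324                  2222
5   click      UK    3262       482                  3744
6     buy      BR    2287       565                  2852
7  logout      BR    4888       543                  5431
9     buy      UK    7089       415                  7504
take 2 rows with largest duration:
   action country  kbytes  duration  duration_plus_kbytes
6     buy      BR    2287       565                  2852
7  logout      BR    4888       543                  5431
Hence 4141.5.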